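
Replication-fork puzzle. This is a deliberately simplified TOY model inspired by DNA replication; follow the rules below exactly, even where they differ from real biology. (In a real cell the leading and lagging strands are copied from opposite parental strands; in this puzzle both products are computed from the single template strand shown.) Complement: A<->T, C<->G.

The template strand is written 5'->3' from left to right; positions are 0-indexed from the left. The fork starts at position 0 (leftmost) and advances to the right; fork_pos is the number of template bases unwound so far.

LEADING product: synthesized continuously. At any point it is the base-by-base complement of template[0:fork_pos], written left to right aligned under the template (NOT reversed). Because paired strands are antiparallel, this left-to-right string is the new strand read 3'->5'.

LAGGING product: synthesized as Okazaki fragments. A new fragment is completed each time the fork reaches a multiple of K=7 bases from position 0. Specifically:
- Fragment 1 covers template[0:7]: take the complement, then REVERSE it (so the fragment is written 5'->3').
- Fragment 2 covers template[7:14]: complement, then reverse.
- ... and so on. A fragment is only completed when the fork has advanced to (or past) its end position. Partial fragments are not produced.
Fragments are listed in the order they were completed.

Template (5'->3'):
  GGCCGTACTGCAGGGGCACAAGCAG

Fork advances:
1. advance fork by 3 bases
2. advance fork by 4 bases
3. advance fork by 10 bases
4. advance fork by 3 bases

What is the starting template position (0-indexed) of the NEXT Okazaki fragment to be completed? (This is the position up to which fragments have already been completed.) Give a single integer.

Answer: 14

Derivation:
Step 1: advance 3 -> fork_pos = 0 + 3 = 3. Next multiple of 7 is 7 (not reached); still 0 fragment(s).
Step 2: advance 4 -> fork_pos = 3 + 4 = 7. Reached multiple(s) of 7: 7 -> fragment 1 completed (1 total).
Step 3: advance 10 -> fork_pos = 7 + 10 = 17. Reached multiple(s) of 7: 14 -> fragment 2 completed (2 total).
Step 4: advance 3 -> fork_pos = 17 + 3 = 20. Next multiple of 7 is 21 (not reached); still 2 fragment(s).
2 fragment(s) completed, covering template[0:14] (2 x 7 = 14). The next fragment, fragment 3, covers template[14:21], so it starts at position 14.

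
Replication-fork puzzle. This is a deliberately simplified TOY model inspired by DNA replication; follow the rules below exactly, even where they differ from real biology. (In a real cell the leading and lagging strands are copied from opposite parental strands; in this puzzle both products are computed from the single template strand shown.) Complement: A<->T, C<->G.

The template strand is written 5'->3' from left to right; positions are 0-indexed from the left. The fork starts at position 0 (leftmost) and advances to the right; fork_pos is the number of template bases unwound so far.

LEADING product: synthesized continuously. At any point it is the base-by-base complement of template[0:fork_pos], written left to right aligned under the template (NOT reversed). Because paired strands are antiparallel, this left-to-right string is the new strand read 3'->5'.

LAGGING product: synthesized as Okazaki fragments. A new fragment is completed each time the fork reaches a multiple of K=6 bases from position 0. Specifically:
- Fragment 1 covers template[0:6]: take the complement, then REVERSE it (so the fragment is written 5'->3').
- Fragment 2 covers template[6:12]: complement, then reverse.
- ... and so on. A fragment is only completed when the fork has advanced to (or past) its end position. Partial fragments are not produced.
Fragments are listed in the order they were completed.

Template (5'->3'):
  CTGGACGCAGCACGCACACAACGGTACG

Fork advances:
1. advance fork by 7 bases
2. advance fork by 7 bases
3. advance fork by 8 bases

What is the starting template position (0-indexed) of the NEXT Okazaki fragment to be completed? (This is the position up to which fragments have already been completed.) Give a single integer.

Answer: 18

Derivation:
Step 1: advance 7 -> fork_pos = 0 + 7 = 7. Reached multiple(s) of 6: 6 -> fragment 1 completed (1 total).
Step 2: advance 7 -> fork_pos = 7 + 7 = 14. Reached multiple(s) of 6: 12 -> fragment 2 completed (2 total).
Step 3: advance 8 -> fork_pos = 14 + 8 = 22. Reached multiple(s) of 6: 18 -> fragment 3 completed (3 total).
3 fragment(s) completed, covering template[0:18] (3 x 6 = 18). The next fragment, fragment 4, covers template[18:24], so it starts at position 18.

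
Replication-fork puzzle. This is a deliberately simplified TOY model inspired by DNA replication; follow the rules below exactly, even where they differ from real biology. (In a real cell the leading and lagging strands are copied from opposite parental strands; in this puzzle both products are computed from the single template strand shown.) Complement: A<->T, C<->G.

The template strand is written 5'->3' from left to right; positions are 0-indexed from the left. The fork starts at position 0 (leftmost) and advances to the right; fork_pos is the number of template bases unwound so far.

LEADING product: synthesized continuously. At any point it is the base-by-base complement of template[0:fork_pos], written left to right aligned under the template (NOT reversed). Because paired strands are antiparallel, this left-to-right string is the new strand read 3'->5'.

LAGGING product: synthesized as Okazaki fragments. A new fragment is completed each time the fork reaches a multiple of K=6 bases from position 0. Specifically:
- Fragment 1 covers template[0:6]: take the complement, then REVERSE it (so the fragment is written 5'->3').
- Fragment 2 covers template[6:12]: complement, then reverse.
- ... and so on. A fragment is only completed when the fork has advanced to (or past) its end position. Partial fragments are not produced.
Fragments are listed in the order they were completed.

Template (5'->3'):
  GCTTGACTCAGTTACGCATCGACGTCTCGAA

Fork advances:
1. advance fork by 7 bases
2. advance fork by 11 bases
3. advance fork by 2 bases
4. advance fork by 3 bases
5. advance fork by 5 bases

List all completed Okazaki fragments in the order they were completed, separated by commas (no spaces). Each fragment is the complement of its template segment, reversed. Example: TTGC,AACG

Step 1: advance 7 -> fork_pos = 0 + 7 = 7. Reached multiple(s) of 6: 6 -> fragment 1 completed (1 total).
Step 2: advance 11 -> fork_pos = 7 + 11 = 18. Reached multiple(s) of 6: 12, 18 -> fragments 2-3 completed (3 total).
Step 3: advance 2 -> fork_pos = 18 + 2 = 20. Next multiple of 6 is 24 (not reached); still 3 fragment(s).
Step 4: advance 3 -> fork_pos = 20 + 3 = 23. Next multiple of 6 is 24 (not reached); still 3 fragment(s).
Step 5: advance 5 -> fork_pos = 23 + 5 = 28. Reached multiple(s) of 6: 24 -> fragment 4 completed (4 total).
Final fork_pos = 28, so 4 fragment(s) are complete. Build each: template segment -> complement -> reverse.
Fragment 1: template[0:6] = GCTTGA -> complement CGAACT -> reversed TCAAGC
Fragment 2: template[6:12] = CTCAGT -> complement GAGTCA -> reversed ACTGAG
Fragment 3: template[12:18] = TACGCA -> complement ATGCGT -> reversed TGCGTA
Fragment 4: template[18:24] = TCGACG -> complement AGCTGC -> reversed CGTCGA

Answer: TCAAGC,ACTGAG,TGCGTA,CGTCGA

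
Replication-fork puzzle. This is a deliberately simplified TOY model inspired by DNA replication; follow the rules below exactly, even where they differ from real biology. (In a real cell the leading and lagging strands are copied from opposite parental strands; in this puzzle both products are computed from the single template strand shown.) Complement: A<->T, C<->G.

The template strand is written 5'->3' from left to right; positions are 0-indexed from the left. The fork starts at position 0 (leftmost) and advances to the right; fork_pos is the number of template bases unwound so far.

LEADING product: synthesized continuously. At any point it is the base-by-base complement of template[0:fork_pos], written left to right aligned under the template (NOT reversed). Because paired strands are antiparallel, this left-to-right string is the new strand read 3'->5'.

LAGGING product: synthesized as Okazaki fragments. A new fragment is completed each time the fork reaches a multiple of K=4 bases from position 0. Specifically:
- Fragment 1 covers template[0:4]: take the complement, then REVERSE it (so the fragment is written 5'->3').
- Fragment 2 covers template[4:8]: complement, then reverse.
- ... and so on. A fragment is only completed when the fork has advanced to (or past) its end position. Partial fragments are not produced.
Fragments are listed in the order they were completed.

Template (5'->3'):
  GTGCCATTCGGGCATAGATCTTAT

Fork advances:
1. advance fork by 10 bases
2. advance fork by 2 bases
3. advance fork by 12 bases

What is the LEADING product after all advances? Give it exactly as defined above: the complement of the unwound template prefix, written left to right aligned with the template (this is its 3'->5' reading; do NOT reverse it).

Step 1: advance 10 -> fork_pos = 0 + 10 = 10.
Step 2: advance 2 -> fork_pos = 10 + 2 = 12.
Step 3: advance 12 -> fork_pos = 12 + 12 = 24.
Unwound prefix: template[0:24] = GTGCCATTCGGGCATAGATCTTAT
Complement it base by base (A<->T, C<->G), keeping left-to-right order:
  [0:5] GTGCC -> CACGG
  [5:10] ATTCG -> TAAGC
  [10:15] GGCAT -> CCGTA
  [15:20] AGATC -> TCTAG
  [20:24] TTAT -> AATA
Concatenate: CACGGTAAGCCCGTATCTAGAATA (length 24; written aligned with the template, i.e. 3'->5').

Answer: CACGGTAAGCCCGTATCTAGAATA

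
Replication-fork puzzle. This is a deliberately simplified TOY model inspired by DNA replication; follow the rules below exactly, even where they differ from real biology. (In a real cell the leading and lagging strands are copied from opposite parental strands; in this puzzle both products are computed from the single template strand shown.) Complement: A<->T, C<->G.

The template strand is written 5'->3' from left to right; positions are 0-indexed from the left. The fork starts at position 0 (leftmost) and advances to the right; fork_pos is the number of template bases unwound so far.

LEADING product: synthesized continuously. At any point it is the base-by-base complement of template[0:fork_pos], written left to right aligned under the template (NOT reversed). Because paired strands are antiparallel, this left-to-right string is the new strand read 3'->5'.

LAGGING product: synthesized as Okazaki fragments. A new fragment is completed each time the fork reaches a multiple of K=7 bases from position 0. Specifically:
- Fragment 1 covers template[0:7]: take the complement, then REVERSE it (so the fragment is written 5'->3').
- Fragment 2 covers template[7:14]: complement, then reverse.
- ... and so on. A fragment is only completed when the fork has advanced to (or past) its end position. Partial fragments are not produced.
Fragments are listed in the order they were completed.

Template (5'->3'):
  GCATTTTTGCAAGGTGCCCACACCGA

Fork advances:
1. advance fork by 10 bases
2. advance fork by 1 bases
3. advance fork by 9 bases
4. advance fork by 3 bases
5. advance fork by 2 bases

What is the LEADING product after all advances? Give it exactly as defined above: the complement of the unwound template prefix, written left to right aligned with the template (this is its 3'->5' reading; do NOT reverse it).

Step 1: advance 10 -> fork_pos = 0 + 10 = 10.
Step 2: advance 1 -> fork_pos = 10 + 1 = 11.
Step 3: advance 9 -> fork_pos = 11 + 9 = 20.
Step 4: advance 3 -> fork_pos = 20 + 3 = 23.
Step 5: advance 2 -> fork_pos = 23 + 2 = 25.
Unwound prefix: template[0:25] = GCATTTTTGCAAGGTGCCCACACCG
Complement it base by base (A<->T, C<->G), keeping left-to-right order:
  [0:5] GCATT -> CGTAA
  [5:10] TTTGC -> AAACG
  [10:15] AAGGT -> TTCCA
  [15:20] GCCCA -> CGGGT
  [20:25] CACCG -> GTGGC
Concatenate: CGTAAAAACGTTCCACGGGTGTGGC (length 25; written aligned with the template, i.e. 3'->5').

Answer: CGTAAAAACGTTCCACGGGTGTGGC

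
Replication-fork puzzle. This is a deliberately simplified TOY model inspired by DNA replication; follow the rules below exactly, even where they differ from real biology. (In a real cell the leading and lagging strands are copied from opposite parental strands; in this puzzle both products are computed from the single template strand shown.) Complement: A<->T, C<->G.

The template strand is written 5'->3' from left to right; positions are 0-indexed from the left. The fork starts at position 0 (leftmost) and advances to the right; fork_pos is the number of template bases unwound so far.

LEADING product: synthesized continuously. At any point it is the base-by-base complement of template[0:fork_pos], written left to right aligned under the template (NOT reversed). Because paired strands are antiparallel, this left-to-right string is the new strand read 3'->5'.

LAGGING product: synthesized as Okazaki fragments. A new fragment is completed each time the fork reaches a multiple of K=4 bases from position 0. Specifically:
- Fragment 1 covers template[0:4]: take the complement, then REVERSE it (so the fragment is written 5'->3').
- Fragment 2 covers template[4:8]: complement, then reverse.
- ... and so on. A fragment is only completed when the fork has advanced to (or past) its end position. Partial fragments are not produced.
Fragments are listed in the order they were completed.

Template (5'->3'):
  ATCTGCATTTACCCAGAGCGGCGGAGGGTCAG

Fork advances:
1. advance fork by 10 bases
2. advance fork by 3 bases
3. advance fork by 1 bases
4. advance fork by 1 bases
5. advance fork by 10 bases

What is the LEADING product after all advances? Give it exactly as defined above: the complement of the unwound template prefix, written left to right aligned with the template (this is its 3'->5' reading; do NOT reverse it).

Step 1: advance 10 -> fork_pos = 0 + 10 = 10.
Step 2: advance 3 -> fork_pos = 10 + 3 = 13.
Step 3: advance 1 -> fork_pos = 13 + 1 = 14.
Step 4: advance 1 -> fork_pos = 14 + 1 = 15.
Step 5: advance 10 -> fork_pos = 15 + 10 = 25.
Unwound prefix: template[0:25] = ATCTGCATTTACCCAGAGCGGCGGA
Complement it base by base (A<->T, C<->G), keeping left-to-right order:
  [0:5] ATCTG -> TAGAC
  [5:10] CATTT -> GTAAA
  [10:15] ACCCA -> TGGGT
  [15:20] GAGCG -> CTCGC
  [20:25] GCGGA -> CGCCT
Concatenate: TAGACGTAAATGGGTCTCGCCGCCT (length 25; written aligned with the template, i.e. 3'->5').

Answer: TAGACGTAAATGGGTCTCGCCGCCT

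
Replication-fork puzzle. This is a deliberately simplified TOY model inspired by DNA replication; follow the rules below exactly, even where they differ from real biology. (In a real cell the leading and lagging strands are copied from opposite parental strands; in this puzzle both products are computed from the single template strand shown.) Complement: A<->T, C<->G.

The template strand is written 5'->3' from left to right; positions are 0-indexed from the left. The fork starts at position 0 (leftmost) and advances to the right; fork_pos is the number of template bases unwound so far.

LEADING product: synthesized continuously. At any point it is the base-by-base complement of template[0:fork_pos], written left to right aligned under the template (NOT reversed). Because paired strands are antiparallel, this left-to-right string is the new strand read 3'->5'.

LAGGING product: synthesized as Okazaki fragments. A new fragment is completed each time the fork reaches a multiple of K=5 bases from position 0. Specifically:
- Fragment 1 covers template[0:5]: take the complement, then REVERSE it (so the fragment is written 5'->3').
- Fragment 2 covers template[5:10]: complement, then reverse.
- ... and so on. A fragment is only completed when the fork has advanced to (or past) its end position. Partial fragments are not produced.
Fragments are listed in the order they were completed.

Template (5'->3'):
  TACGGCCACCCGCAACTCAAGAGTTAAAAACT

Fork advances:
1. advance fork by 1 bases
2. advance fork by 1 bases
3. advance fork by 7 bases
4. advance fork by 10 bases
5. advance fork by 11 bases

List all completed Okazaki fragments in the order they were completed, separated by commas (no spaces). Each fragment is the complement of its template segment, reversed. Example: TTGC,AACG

Step 1: advance 1 -> fork_pos = 0 + 1 = 1. Next multiple of 5 is 5 (not reached); still 0 fragment(s).
Step 2: advance 1 -> fork_pos = 1 + 1 = 2. Next multiple of 5 is 5 (not reached); still 0 fragment(s).
Step 3: advance 7 -> fork_pos = 2 + 7 = 9. Reached multiple(s) of 5: 5 -> fragment 1 completed (1 total).
Step 4: advance 10 -> fork_pos = 9 + 10 = 19. Reached multiple(s) of 5: 10, 15 -> fragments 2-3 completed (3 total).
Step 5: advance 11 -> fork_pos = 19 + 11 = 30. Reached multiple(s) of 5: 20, 25, 30 -> fragments 4-6 completed (6 total).
Final fork_pos = 30, so 6 fragment(s) are complete. Build each: template segment -> complement -> reverse.
Fragment 1: template[0:5] = TACGG -> complement ATGCC -> reversed CCGTA
Fragment 2: template[5:10] = CCACC -> complement GGTGG -> reversed GGTGG
Fragment 3: template[10:15] = CGCAA -> complement GCGTT -> reversed TTGCG
Fragment 4: template[15:20] = CTCAA -> complement GAGTT -> reversed TTGAG
Fragment 5: template[20:25] = GAGTT -> complement CTCAA -> reversed AACTC
Fragment 6: template[25:30] = AAAAA -> complement TTTTT -> reversed TTTTT

Answer: CCGTA,GGTGG,TTGCG,TTGAG,AACTC,TTTTT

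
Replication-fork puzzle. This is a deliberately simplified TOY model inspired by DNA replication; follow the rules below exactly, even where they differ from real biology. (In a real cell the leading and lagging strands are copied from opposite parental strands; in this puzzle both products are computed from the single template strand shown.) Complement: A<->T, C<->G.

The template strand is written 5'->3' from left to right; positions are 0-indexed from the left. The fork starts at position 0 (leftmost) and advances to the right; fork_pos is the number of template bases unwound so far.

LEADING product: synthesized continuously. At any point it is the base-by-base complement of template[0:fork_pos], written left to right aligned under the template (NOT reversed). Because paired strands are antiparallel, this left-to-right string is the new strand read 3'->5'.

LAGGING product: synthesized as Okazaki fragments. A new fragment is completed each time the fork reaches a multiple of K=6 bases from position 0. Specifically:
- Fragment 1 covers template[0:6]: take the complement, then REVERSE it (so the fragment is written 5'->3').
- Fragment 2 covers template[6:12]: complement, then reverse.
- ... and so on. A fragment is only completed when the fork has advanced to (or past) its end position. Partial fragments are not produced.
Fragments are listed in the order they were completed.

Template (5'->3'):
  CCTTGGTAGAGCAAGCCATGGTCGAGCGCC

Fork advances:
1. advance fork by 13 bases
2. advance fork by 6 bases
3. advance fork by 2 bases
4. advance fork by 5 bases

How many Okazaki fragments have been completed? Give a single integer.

Step 1: advance 13 -> fork_pos = 0 + 13 = 13. Reached multiple(s) of 6: 6, 12 -> fragments 1-2 completed (2 total).
Step 2: advance 6 -> fork_pos = 13 + 6 = 19. Reached multiple(s) of 6: 18 -> fragment 3 completed (3 total).
Step 3: advance 2 -> fork_pos = 19 + 2 = 21. Next multiple of 6 is 24 (not reached); still 3 fragment(s).
Step 4: advance 5 -> fork_pos = 21 + 5 = 26. Reached multiple(s) of 6: 24 -> fragment 4 completed (4 total).
Check: final fork_pos = 26; the multiples of 6 that are <= 26 are 6..24 -> 26 // 6 = 4 completed fragment(s).

Answer: 4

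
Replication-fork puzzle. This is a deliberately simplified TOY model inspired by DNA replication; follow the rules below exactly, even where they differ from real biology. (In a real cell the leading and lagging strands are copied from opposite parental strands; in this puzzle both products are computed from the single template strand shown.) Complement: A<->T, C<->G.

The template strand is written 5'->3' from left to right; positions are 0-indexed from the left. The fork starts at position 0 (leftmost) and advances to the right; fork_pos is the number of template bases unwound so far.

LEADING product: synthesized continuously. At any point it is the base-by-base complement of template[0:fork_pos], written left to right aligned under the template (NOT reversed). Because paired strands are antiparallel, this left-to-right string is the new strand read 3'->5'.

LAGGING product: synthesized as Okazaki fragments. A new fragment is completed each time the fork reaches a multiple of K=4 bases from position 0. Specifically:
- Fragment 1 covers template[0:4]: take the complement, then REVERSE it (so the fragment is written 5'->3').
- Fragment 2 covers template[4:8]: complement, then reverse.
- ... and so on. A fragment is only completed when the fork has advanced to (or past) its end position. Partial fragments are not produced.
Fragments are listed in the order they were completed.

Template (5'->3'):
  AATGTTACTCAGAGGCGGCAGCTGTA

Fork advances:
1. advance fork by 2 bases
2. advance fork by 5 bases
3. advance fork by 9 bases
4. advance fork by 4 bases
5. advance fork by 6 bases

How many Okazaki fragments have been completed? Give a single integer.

Step 1: advance 2 -> fork_pos = 0 + 2 = 2. Next multiple of 4 is 4 (not reached); still 0 fragment(s).
Step 2: advance 5 -> fork_pos = 2 + 5 = 7. Reached multiple(s) of 4: 4 -> fragment 1 completed (1 total).
Step 3: advance 9 -> fork_pos = 7 + 9 = 16. Reached multiple(s) of 4: 8, 12, 16 -> fragments 2-4 completed (4 total).
Step 4: advance 4 -> fork_pos = 16 + 4 = 20. Reached multiple(s) of 4: 20 -> fragment 5 completed (5 total).
Step 5: advance 6 -> fork_pos = 20 + 6 = 26. Reached multiple(s) of 4: 24 -> fragment 6 completed (6 total).
Check: final fork_pos = 26; the multiples of 4 that are <= 26 are 4..24 -> 26 // 4 = 6 completed fragment(s).

Answer: 6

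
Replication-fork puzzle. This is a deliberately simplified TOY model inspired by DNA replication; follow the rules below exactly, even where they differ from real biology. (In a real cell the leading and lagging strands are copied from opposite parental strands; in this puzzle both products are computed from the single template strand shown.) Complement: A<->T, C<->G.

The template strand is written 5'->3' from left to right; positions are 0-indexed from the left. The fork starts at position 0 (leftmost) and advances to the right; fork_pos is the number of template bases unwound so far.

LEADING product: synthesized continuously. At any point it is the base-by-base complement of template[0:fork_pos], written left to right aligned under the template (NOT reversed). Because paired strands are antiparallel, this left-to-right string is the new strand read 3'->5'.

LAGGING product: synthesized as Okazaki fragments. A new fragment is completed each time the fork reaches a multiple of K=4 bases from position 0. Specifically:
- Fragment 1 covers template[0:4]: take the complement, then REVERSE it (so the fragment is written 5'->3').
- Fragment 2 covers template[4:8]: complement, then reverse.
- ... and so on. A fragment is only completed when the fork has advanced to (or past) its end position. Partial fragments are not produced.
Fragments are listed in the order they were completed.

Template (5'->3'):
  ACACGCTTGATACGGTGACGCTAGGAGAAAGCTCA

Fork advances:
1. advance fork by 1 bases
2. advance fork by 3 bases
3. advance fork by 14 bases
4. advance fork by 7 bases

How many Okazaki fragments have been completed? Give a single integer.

Step 1: advance 1 -> fork_pos = 0 + 1 = 1. Next multiple of 4 is 4 (not reached); still 0 fragment(s).
Step 2: advance 3 -> fork_pos = 1 + 3 = 4. Reached multiple(s) of 4: 4 -> fragment 1 completed (1 total).
Step 3: advance 14 -> fork_pos = 4 + 14 = 18. Reached multiple(s) of 4: 8, 12, 16 -> fragments 2-4 completed (4 total).
Step 4: advance 7 -> fork_pos = 18 + 7 = 25. Reached multiple(s) of 4: 20, 24 -> fragments 5-6 completed (6 total).
Check: final fork_pos = 25; the multiples of 4 that are <= 25 are 4..24 -> 25 // 4 = 6 completed fragment(s).

Answer: 6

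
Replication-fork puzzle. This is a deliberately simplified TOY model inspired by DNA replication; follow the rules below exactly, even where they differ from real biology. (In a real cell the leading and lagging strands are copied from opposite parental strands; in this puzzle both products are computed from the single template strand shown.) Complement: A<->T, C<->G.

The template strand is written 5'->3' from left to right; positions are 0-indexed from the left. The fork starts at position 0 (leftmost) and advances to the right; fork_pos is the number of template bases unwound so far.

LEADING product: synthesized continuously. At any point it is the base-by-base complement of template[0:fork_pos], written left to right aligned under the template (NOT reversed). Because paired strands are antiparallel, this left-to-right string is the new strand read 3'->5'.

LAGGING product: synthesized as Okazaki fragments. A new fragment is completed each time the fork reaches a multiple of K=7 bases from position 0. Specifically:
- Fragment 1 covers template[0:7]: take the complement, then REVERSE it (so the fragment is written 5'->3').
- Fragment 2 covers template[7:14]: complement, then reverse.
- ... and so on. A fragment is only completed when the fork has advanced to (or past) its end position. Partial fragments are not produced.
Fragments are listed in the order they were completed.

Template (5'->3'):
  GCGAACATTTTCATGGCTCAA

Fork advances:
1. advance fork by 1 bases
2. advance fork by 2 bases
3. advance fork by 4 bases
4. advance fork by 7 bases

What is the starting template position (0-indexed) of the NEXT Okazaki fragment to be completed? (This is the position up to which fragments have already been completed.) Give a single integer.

Answer: 14

Derivation:
Step 1: advance 1 -> fork_pos = 0 + 1 = 1. Next multiple of 7 is 7 (not reached); still 0 fragment(s).
Step 2: advance 2 -> fork_pos = 1 + 2 = 3. Next multiple of 7 is 7 (not reached); still 0 fragment(s).
Step 3: advance 4 -> fork_pos = 3 + 4 = 7. Reached multiple(s) of 7: 7 -> fragment 1 completed (1 total).
Step 4: advance 7 -> fork_pos = 7 + 7 = 14. Reached multiple(s) of 7: 14 -> fragment 2 completed (2 total).
2 fragment(s) completed, covering template[0:14] (2 x 7 = 14). The next fragment, fragment 3, covers template[14:21], so it starts at position 14.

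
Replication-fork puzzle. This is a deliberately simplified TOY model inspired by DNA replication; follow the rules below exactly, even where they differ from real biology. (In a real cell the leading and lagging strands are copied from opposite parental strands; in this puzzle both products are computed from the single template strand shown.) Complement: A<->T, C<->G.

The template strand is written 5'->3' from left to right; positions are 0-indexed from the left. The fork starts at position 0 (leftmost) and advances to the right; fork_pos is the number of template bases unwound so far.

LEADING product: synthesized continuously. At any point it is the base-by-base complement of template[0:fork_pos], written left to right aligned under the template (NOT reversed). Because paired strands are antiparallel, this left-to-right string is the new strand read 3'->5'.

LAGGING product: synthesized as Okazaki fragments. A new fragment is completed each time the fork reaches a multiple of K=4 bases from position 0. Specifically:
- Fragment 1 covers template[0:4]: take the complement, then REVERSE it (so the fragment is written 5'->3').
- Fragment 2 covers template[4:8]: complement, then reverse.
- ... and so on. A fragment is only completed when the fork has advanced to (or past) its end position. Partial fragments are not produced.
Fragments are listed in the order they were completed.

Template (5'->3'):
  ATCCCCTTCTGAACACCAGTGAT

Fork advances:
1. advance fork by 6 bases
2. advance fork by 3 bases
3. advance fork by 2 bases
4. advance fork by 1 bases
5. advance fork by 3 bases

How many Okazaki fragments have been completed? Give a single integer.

Step 1: advance 6 -> fork_pos = 0 + 6 = 6. Reached multiple(s) of 4: 4 -> fragment 1 completed (1 total).
Step 2: advance 3 -> fork_pos = 6 + 3 = 9. Reached multiple(s) of 4: 8 -> fragment 2 completed (2 total).
Step 3: advance 2 -> fork_pos = 9 + 2 = 11. Next multiple of 4 is 12 (not reached); still 2 fragment(s).
Step 4: advance 1 -> fork_pos = 11 + 1 = 12. Reached multiple(s) of 4: 12 -> fragment 3 completed (3 total).
Step 5: advance 3 -> fork_pos = 12 + 3 = 15. Next multiple of 4 is 16 (not reached); still 3 fragment(s).
Check: final fork_pos = 15; the multiples of 4 that are <= 15 are 4..12 -> 15 // 4 = 3 completed fragment(s).

Answer: 3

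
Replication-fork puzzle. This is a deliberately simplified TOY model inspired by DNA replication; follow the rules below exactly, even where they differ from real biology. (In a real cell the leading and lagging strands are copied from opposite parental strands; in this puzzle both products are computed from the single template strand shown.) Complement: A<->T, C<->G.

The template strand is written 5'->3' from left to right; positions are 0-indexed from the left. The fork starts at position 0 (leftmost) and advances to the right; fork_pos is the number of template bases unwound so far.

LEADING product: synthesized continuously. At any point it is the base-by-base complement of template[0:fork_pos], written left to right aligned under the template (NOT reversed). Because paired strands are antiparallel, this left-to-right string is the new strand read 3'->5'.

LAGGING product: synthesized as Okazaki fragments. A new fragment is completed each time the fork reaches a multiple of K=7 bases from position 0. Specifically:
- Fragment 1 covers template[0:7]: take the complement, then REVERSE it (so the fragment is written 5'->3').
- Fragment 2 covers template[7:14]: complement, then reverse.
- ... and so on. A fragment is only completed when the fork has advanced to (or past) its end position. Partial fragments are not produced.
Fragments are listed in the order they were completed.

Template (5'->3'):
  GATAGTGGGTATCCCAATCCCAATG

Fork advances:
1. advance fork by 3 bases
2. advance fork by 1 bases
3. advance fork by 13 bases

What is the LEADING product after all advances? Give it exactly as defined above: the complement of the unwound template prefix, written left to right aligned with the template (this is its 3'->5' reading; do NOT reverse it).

Step 1: advance 3 -> fork_pos = 0 + 3 = 3.
Step 2: advance 1 -> fork_pos = 3 + 1 = 4.
Step 3: advance 13 -> fork_pos = 4 + 13 = 17.
Unwound prefix: template[0:17] = GATAGTGGGTATCCCAA
Complement it base by base (A<->T, C<->G), keeping left-to-right order:
  [0:5] GATAG -> CTATC
  [5:10] TGGGT -> ACCCA
  [10:15] ATCCC -> TAGGG
  [15:17] AA -> TT
Concatenate: CTATCACCCATAGGGTT (length 17; written aligned with the template, i.e. 3'->5').

Answer: CTATCACCCATAGGGTT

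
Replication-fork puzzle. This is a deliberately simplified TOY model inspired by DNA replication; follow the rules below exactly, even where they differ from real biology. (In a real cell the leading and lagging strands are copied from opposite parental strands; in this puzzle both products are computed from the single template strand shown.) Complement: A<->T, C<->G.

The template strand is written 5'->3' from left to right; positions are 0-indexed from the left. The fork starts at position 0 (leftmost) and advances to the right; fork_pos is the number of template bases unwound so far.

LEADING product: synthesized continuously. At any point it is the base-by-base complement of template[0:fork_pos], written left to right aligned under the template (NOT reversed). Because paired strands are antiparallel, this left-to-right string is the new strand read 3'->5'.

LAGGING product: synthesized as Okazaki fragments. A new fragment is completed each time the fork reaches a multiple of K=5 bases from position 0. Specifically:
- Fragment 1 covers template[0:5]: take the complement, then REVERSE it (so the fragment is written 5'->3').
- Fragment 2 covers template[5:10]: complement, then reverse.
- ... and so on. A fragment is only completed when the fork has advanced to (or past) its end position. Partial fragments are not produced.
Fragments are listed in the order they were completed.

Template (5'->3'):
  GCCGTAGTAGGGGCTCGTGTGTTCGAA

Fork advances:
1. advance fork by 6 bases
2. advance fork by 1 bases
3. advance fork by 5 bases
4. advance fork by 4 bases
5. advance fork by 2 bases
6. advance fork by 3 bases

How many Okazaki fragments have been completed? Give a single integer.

Step 1: advance 6 -> fork_pos = 0 + 6 = 6. Reached multiple(s) of 5: 5 -> fragment 1 completed (1 total).
Step 2: advance 1 -> fork_pos = 6 + 1 = 7. Next multiple of 5 is 10 (not reached); still 1 fragment(s).
Step 3: advance 5 -> fork_pos = 7 + 5 = 12. Reached multiple(s) of 5: 10 -> fragment 2 completed (2 total).
Step 4: advance 4 -> fork_pos = 12 + 4 = 16. Reached multiple(s) of 5: 15 -> fragment 3 completed (3 total).
Step 5: advance 2 -> fork_pos = 16 + 2 = 18. Next multiple of 5 is 20 (not reached); still 3 fragment(s).
Step 6: advance 3 -> fork_pos = 18 + 3 = 21. Reached multiple(s) of 5: 20 -> fragment 4 completed (4 total).
Check: final fork_pos = 21; the multiples of 5 that are <= 21 are 5..20 -> 21 // 5 = 4 completed fragment(s).

Answer: 4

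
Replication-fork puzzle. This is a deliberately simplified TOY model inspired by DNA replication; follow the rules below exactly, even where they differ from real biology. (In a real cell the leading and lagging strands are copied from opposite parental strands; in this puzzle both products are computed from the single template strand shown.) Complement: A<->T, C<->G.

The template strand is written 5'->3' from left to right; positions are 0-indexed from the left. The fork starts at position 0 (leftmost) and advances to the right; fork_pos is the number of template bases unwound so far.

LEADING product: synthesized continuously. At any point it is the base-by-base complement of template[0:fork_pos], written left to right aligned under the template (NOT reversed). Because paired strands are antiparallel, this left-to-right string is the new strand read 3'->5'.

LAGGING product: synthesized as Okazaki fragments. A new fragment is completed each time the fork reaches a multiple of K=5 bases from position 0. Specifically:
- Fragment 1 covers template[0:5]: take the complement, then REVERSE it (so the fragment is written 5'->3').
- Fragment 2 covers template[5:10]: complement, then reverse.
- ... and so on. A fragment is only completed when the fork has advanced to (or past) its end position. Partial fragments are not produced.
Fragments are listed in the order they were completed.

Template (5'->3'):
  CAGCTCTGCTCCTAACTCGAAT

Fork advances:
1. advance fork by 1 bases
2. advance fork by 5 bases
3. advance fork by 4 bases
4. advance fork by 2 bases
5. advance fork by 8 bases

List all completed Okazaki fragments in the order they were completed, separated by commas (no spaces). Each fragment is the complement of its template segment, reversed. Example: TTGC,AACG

Step 1: advance 1 -> fork_pos = 0 + 1 = 1. Next multiple of 5 is 5 (not reached); still 0 fragment(s).
Step 2: advance 5 -> fork_pos = 1 + 5 = 6. Reached multiple(s) of 5: 5 -> fragment 1 completed (1 total).
Step 3: advance 4 -> fork_pos = 6 + 4 = 10. Reached multiple(s) of 5: 10 -> fragment 2 completed (2 total).
Step 4: advance 2 -> fork_pos = 10 + 2 = 12. Next multiple of 5 is 15 (not reached); still 2 fragment(s).
Step 5: advance 8 -> fork_pos = 12 + 8 = 20. Reached multiple(s) of 5: 15, 20 -> fragments 3-4 completed (4 total).
Final fork_pos = 20, so 4 fragment(s) are complete. Build each: template segment -> complement -> reverse.
Fragment 1: template[0:5] = CAGCT -> complement GTCGA -> reversed AGCTG
Fragment 2: template[5:10] = CTGCT -> complement GACGA -> reversed AGCAG
Fragment 3: template[10:15] = CCTAA -> complement GGATT -> reversed TTAGG
Fragment 4: template[15:20] = CTCGA -> complement GAGCT -> reversed TCGAG

Answer: AGCTG,AGCAG,TTAGG,TCGAG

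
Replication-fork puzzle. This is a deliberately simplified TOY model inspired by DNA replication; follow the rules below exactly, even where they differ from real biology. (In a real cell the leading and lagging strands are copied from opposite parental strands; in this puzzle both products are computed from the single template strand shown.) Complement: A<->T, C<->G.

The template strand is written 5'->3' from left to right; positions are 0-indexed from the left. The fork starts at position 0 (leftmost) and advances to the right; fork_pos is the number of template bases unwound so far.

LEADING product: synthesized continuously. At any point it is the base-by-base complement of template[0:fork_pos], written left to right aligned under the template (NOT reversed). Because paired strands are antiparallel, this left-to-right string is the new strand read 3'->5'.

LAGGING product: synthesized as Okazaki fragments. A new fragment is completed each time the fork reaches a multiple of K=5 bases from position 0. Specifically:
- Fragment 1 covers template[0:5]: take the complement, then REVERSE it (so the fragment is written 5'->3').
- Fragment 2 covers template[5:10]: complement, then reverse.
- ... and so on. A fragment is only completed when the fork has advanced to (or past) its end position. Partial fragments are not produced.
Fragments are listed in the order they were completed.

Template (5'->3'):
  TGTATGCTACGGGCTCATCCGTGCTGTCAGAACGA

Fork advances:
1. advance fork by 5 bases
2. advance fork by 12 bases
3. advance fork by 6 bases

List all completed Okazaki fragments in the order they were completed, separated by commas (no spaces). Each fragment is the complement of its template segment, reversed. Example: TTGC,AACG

Step 1: advance 5 -> fork_pos = 0 + 5 = 5. Reached multiple(s) of 5: 5 -> fragment 1 completed (1 total).
Step 2: advance 12 -> fork_pos = 5 + 12 = 17. Reached multiple(s) of 5: 10, 15 -> fragments 2-3 completed (3 total).
Step 3: advance 6 -> fork_pos = 17 + 6 = 23. Reached multiple(s) of 5: 20 -> fragment 4 completed (4 total).
Final fork_pos = 23, so 4 fragment(s) are complete. Build each: template segment -> complement -> reverse.
Fragment 1: template[0:5] = TGTAT -> complement ACATA -> reversed ATACA
Fragment 2: template[5:10] = GCTAC -> complement CGATG -> reversed GTAGC
Fragment 3: template[10:15] = GGGCT -> complement CCCGA -> reversed AGCCC
Fragment 4: template[15:20] = CATCC -> complement GTAGG -> reversed GGATG

Answer: ATACA,GTAGC,AGCCC,GGATG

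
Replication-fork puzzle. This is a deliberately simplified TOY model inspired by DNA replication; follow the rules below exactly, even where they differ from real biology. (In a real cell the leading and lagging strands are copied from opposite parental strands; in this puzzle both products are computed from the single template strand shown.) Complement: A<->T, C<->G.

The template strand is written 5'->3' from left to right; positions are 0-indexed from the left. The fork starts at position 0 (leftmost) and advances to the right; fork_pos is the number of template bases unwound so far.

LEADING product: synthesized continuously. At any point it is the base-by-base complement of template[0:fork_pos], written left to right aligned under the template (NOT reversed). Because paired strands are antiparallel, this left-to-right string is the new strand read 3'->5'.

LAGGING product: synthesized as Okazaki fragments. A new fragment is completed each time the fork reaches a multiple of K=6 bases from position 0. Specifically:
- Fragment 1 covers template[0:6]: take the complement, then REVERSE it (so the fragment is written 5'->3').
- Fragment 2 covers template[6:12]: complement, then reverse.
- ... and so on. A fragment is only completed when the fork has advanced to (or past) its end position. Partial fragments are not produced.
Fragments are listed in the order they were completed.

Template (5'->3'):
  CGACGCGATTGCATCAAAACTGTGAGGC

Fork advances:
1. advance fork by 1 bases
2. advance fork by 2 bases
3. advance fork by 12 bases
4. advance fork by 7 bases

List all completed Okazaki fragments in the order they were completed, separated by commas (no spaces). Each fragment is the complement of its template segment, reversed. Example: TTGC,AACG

Answer: GCGTCG,GCAATC,TTTGAT

Derivation:
Step 1: advance 1 -> fork_pos = 0 + 1 = 1. Next multiple of 6 is 6 (not reached); still 0 fragment(s).
Step 2: advance 2 -> fork_pos = 1 + 2 = 3. Next multiple of 6 is 6 (not reached); still 0 fragment(s).
Step 3: advance 12 -> fork_pos = 3 + 12 = 15. Reached multiple(s) of 6: 6, 12 -> fragments 1-2 completed (2 total).
Step 4: advance 7 -> fork_pos = 15 + 7 = 22. Reached multiple(s) of 6: 18 -> fragment 3 completed (3 total).
Final fork_pos = 22, so 3 fragment(s) are complete. Build each: template segment -> complement -> reverse.
Fragment 1: template[0:6] = CGACGC -> complement GCTGCG -> reversed GCGTCG
Fragment 2: template[6:12] = GATTGC -> complement CTAACG -> reversed GCAATC
Fragment 3: template[12:18] = ATCAAA -> complement TAGTTT -> reversed TTTGAT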